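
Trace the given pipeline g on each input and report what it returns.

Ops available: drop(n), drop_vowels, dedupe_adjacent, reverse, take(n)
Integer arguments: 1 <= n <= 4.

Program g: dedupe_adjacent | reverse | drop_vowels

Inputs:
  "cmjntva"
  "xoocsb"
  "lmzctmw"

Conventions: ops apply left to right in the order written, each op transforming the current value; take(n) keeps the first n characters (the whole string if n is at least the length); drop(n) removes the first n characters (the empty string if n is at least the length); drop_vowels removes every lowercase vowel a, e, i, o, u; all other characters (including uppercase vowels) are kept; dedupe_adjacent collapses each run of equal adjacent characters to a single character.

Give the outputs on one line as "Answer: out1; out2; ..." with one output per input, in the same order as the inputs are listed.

Execution, op by op:
  "cmjntva" -> "cmjntva" -> "avtnjmc" -> "vtnjmc"
  "xoocsb" -> "xocsb" -> "bscox" -> "bscx"
  "lmzctmw" -> "lmzctmw" -> "wmtczml" -> "wmtczml"

"vtnjmc"; "bscx"; "wmtczml"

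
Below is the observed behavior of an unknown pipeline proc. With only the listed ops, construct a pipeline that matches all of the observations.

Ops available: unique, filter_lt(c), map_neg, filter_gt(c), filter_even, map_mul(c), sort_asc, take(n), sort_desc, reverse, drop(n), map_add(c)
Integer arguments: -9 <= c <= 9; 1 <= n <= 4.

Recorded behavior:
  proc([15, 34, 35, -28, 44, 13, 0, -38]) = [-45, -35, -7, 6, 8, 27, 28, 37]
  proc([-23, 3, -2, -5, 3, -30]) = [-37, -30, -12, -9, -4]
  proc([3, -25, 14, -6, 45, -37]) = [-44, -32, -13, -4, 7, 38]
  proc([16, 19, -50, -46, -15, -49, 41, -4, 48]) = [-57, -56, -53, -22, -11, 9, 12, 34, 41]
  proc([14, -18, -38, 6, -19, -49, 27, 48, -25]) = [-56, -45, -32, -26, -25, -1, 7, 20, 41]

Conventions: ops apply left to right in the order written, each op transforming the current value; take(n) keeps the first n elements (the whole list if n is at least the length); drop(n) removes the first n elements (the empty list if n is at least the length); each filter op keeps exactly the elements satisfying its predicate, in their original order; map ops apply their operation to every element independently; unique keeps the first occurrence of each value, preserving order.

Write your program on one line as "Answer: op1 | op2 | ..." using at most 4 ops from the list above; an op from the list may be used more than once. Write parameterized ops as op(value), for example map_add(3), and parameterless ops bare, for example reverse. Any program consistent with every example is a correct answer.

unique | map_add(-7) | sort_asc

Check, running the answer program on each example:
  [15, 34, 35, -28, 44, 13, 0, -38] -> [15, 34, 35, -28, 44, 13, 0, -38] -> [8, 27, 28, -35, 37, 6, -7, -45] -> [-45, -35, -7, 6, 8, 27, 28, 37]
  [-23, 3, -2, -5, 3, -30] -> [-23, 3, -2, -5, -30] -> [-30, -4, -9, -12, -37] -> [-37, -30, -12, -9, -4]
  [3, -25, 14, -6, 45, -37] -> [3, -25, 14, -6, 45, -37] -> [-4, -32, 7, -13, 38, -44] -> [-44, -32, -13, -4, 7, 38]
  [16, 19, -50, -46, -15, -49, 41, -4, 48] -> [16, 19, -50, -46, -15, -49, 41, -4, 48] -> [9, 12, -57, -53, -22, -56, 34, -11, 41] -> [-57, -56, -53, -22, -11, 9, 12, 34, 41]
  [14, -18, -38, 6, -19, -49, 27, 48, -25] -> [14, -18, -38, 6, -19, -49, 27, 48, -25] -> [7, -25, -45, -1, -26, -56, 20, 41, -32] -> [-56, -45, -32, -26, -25, -1, 7, 20, 41]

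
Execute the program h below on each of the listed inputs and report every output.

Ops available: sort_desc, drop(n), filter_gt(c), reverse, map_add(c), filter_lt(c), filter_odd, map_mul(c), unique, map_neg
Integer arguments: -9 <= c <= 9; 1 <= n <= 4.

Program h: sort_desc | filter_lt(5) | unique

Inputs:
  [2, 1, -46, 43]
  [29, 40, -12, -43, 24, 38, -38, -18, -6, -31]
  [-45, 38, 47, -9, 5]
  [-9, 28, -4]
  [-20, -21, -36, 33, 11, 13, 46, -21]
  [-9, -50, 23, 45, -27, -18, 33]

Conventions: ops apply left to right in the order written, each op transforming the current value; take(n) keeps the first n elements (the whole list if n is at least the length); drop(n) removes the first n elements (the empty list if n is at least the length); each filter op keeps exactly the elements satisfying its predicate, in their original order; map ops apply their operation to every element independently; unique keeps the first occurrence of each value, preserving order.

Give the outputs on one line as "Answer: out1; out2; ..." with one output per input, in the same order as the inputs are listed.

Execution, op by op:
  [2, 1, -46, 43] -> [43, 2, 1, -46] -> [2, 1, -46] -> [2, 1, -46]
  [29, 40, -12, -43, 24, 38, -38, -18, -6, -31] -> [40, 38, 29, 24, -6, -12, -18, -31, -38, -43] -> [-6, -12, -18, -31, -38, -43] -> [-6, -12, -18, -31, -38, -43]
  [-45, 38, 47, -9, 5] -> [47, 38, 5, -9, -45] -> [-9, -45] -> [-9, -45]
  [-9, 28, -4] -> [28, -4, -9] -> [-4, -9] -> [-4, -9]
  [-20, -21, -36, 33, 11, 13, 46, -21] -> [46, 33, 13, 11, -20, -21, -21, -36] -> [-20, -21, -21, -36] -> [-20, -21, -36]
  [-9, -50, 23, 45, -27, -18, 33] -> [45, 33, 23, -9, -18, -27, -50] -> [-9, -18, -27, -50] -> [-9, -18, -27, -50]

[2, 1, -46]; [-6, -12, -18, -31, -38, -43]; [-9, -45]; [-4, -9]; [-20, -21, -36]; [-9, -18, -27, -50]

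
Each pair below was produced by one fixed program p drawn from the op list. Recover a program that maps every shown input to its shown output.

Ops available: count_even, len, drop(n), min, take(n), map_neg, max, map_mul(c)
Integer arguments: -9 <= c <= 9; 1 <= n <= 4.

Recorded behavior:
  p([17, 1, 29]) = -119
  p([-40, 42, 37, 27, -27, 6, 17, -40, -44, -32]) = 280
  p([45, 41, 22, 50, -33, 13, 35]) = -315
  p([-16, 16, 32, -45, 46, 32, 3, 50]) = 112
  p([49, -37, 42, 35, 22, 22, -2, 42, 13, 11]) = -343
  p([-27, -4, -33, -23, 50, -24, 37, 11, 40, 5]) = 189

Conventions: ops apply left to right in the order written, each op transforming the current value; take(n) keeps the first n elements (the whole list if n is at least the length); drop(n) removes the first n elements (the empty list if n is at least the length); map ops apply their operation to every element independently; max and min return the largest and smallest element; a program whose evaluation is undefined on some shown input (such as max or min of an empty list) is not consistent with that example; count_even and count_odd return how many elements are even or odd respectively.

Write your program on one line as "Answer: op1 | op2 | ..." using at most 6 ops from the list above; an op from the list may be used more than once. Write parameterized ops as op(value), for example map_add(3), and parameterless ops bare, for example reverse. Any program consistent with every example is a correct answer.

take(1) | map_neg | map_mul(-7) | map_neg | min

Check, running the answer program on each example:
  [17, 1, 29] -> [17] -> [-17] -> [119] -> [-119] -> -119
  [-40, 42, 37, 27, -27, 6, 17, -40, -44, -32] -> [-40] -> [40] -> [-280] -> [280] -> 280
  [45, 41, 22, 50, -33, 13, 35] -> [45] -> [-45] -> [315] -> [-315] -> -315
  [-16, 16, 32, -45, 46, 32, 3, 50] -> [-16] -> [16] -> [-112] -> [112] -> 112
  [49, -37, 42, 35, 22, 22, -2, 42, 13, 11] -> [49] -> [-49] -> [343] -> [-343] -> -343
  [-27, -4, -33, -23, 50, -24, 37, 11, 40, 5] -> [-27] -> [27] -> [-189] -> [189] -> 189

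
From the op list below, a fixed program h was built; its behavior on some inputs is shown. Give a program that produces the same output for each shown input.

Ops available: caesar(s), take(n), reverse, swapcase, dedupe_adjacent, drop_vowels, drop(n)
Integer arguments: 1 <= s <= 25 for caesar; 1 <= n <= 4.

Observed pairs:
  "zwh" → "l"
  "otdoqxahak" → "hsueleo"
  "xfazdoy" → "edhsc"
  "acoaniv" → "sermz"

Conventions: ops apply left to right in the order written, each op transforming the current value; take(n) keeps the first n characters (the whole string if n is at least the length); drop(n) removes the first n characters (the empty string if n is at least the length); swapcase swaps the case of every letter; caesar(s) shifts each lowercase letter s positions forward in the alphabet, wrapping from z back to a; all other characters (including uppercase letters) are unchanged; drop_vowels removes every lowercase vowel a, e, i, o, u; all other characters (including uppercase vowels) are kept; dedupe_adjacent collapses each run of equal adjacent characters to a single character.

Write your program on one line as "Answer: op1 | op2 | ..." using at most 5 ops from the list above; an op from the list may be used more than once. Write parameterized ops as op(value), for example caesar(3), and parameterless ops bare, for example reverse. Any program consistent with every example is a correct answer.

drop(2) | caesar(3) | drop_vowels | caesar(1)

Check, running the answer program on each example:
  "zwh" -> "h" -> "k" -> "k" -> "l"
  "otdoqxahak" -> "doqxahak" -> "grtadkdn" -> "grtdkdn" -> "hsueleo"
  "xfazdoy" -> "azdoy" -> "dcgrb" -> "dcgrb" -> "edhsc"
  "acoaniv" -> "oaniv" -> "rdqly" -> "rdqly" -> "sermz"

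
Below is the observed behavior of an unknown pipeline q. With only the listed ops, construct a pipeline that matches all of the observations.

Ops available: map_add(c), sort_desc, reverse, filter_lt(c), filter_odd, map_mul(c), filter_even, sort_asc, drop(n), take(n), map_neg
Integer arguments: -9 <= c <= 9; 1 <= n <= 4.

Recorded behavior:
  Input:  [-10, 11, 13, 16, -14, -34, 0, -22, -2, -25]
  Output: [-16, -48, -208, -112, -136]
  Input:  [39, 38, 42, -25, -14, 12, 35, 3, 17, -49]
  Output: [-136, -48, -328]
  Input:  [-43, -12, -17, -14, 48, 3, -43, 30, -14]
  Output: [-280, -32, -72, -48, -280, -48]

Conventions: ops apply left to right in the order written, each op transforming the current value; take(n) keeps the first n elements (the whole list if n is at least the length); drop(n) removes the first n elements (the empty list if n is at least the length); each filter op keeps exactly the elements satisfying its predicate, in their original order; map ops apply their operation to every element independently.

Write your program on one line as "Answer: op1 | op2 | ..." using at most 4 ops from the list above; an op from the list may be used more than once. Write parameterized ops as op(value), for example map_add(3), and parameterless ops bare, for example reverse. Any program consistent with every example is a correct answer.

filter_lt(-5) | map_add(8) | map_mul(8)

Check, running the answer program on each example:
  [-10, 11, 13, 16, -14, -34, 0, -22, -2, -25] -> [-10, -14, -34, -22, -25] -> [-2, -6, -26, -14, -17] -> [-16, -48, -208, -112, -136]
  [39, 38, 42, -25, -14, 12, 35, 3, 17, -49] -> [-25, -14, -49] -> [-17, -6, -41] -> [-136, -48, -328]
  [-43, -12, -17, -14, 48, 3, -43, 30, -14] -> [-43, -12, -17, -14, -43, -14] -> [-35, -4, -9, -6, -35, -6] -> [-280, -32, -72, -48, -280, -48]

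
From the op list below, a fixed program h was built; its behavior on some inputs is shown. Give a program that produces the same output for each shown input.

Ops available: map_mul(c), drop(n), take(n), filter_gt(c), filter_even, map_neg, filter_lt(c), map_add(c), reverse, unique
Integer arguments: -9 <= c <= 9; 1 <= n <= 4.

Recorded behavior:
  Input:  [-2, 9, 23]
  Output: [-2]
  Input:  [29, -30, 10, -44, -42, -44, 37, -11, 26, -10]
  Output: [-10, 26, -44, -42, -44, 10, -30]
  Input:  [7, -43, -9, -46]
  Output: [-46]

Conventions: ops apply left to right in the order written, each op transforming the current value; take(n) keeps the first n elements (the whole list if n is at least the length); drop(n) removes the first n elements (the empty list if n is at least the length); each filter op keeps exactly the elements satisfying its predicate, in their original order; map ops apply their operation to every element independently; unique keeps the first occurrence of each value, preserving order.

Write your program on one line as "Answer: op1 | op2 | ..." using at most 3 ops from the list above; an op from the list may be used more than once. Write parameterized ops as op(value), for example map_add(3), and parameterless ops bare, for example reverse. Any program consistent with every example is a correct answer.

reverse | filter_even

Check, running the answer program on each example:
  [-2, 9, 23] -> [23, 9, -2] -> [-2]
  [29, -30, 10, -44, -42, -44, 37, -11, 26, -10] -> [-10, 26, -11, 37, -44, -42, -44, 10, -30, 29] -> [-10, 26, -44, -42, -44, 10, -30]
  [7, -43, -9, -46] -> [-46, -9, -43, 7] -> [-46]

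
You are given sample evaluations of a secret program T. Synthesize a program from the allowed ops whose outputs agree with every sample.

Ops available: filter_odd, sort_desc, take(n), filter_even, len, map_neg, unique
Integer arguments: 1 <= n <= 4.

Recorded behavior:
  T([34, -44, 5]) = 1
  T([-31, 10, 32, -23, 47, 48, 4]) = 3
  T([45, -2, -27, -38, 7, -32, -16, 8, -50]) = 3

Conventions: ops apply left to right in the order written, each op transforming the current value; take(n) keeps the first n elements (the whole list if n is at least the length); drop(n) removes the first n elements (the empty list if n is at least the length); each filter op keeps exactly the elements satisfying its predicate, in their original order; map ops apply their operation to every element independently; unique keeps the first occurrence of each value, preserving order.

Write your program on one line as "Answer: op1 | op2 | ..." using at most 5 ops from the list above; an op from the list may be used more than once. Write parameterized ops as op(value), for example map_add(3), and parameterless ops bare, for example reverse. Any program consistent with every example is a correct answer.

map_neg | filter_odd | sort_desc | len

Check, running the answer program on each example:
  [34, -44, 5] -> [-34, 44, -5] -> [-5] -> [-5] -> 1
  [-31, 10, 32, -23, 47, 48, 4] -> [31, -10, -32, 23, -47, -48, -4] -> [31, 23, -47] -> [31, 23, -47] -> 3
  [45, -2, -27, -38, 7, -32, -16, 8, -50] -> [-45, 2, 27, 38, -7, 32, 16, -8, 50] -> [-45, 27, -7] -> [27, -7, -45] -> 3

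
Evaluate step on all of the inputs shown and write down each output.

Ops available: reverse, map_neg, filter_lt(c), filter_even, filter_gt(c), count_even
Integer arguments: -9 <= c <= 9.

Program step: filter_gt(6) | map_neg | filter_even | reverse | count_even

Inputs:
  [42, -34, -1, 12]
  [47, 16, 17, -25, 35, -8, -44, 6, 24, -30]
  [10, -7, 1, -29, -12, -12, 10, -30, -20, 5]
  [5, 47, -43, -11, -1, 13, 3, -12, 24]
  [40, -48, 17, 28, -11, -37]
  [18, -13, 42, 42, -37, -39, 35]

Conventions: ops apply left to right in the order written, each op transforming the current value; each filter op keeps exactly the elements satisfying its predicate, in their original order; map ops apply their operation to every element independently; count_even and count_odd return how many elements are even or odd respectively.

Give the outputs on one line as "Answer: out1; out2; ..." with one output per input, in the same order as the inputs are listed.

Execution, op by op:
  [42, -34, -1, 12] -> [42, 12] -> [-42, -12] -> [-42, -12] -> [-12, -42] -> 2
  [47, 16, 17, -25, 35, -8, -44, 6, 24, -30] -> [47, 16, 17, 35, 24] -> [-47, -16, -17, -35, -24] -> [-16, -24] -> [-24, -16] -> 2
  [10, -7, 1, -29, -12, -12, 10, -30, -20, 5] -> [10, 10] -> [-10, -10] -> [-10, -10] -> [-10, -10] -> 2
  [5, 47, -43, -11, -1, 13, 3, -12, 24] -> [47, 13, 24] -> [-47, -13, -24] -> [-24] -> [-24] -> 1
  [40, -48, 17, 28, -11, -37] -> [40, 17, 28] -> [-40, -17, -28] -> [-40, -28] -> [-28, -40] -> 2
  [18, -13, 42, 42, -37, -39, 35] -> [18, 42, 42, 35] -> [-18, -42, -42, -35] -> [-18, -42, -42] -> [-42, -42, -18] -> 3

2; 2; 2; 1; 2; 3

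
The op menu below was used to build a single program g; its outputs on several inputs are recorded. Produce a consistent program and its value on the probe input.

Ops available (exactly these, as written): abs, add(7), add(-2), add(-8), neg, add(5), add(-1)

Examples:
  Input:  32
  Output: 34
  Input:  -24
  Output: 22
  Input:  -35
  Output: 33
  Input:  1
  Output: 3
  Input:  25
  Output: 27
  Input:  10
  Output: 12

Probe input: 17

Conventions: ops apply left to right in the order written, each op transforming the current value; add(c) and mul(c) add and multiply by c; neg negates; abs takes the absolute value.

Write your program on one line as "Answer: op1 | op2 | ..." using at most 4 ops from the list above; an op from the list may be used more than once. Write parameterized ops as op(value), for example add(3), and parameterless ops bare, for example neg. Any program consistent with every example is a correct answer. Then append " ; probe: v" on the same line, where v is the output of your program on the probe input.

neg | add(-2) | abs ; probe: 19

Check, running the answer program on each example:
  32 -> -32 -> -34 -> 34
  -24 -> 24 -> 22 -> 22
  -35 -> 35 -> 33 -> 33
  1 -> -1 -> -3 -> 3
  25 -> -25 -> -27 -> 27
  10 -> -10 -> -12 -> 12
  probe: 17 -> -17 -> -19 -> 19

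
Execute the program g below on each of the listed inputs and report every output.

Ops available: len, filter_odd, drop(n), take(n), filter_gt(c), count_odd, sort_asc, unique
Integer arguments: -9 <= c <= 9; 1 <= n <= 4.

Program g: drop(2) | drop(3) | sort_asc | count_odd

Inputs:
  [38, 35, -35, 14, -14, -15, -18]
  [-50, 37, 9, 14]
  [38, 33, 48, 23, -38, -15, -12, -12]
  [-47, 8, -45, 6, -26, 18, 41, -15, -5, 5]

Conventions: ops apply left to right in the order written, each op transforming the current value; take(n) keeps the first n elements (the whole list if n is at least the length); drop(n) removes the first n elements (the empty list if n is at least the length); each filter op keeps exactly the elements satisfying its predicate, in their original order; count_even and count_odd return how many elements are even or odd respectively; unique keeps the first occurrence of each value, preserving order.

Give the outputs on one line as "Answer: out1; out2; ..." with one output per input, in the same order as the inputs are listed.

1; 0; 1; 4

Execution, op by op:
  [38, 35, -35, 14, -14, -15, -18] -> [-35, 14, -14, -15, -18] -> [-15, -18] -> [-18, -15] -> 1
  [-50, 37, 9, 14] -> [9, 14] -> [] -> [] -> 0
  [38, 33, 48, 23, -38, -15, -12, -12] -> [48, 23, -38, -15, -12, -12] -> [-15, -12, -12] -> [-15, -12, -12] -> 1
  [-47, 8, -45, 6, -26, 18, 41, -15, -5, 5] -> [-45, 6, -26, 18, 41, -15, -5, 5] -> [18, 41, -15, -5, 5] -> [-15, -5, 5, 18, 41] -> 4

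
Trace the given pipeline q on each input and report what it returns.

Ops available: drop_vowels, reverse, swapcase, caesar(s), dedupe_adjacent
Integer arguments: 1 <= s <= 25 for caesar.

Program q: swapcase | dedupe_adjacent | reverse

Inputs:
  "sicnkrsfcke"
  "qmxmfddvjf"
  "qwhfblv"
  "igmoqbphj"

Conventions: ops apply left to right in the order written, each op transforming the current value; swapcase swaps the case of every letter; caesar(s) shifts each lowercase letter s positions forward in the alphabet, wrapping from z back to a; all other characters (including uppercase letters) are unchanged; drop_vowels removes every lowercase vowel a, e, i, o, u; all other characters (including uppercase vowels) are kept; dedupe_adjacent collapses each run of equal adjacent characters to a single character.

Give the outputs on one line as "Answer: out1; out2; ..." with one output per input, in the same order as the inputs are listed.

Execution, op by op:
  "sicnkrsfcke" -> "SICNKRSFCKE" -> "SICNKRSFCKE" -> "EKCFSRKNCIS"
  "qmxmfddvjf" -> "QMXMFDDVJF" -> "QMXMFDVJF" -> "FJVDFMXMQ"
  "qwhfblv" -> "QWHFBLV" -> "QWHFBLV" -> "VLBFHWQ"
  "igmoqbphj" -> "IGMOQBPHJ" -> "IGMOQBPHJ" -> "JHPBQOMGI"

"EKCFSRKNCIS"; "FJVDFMXMQ"; "VLBFHWQ"; "JHPBQOMGI"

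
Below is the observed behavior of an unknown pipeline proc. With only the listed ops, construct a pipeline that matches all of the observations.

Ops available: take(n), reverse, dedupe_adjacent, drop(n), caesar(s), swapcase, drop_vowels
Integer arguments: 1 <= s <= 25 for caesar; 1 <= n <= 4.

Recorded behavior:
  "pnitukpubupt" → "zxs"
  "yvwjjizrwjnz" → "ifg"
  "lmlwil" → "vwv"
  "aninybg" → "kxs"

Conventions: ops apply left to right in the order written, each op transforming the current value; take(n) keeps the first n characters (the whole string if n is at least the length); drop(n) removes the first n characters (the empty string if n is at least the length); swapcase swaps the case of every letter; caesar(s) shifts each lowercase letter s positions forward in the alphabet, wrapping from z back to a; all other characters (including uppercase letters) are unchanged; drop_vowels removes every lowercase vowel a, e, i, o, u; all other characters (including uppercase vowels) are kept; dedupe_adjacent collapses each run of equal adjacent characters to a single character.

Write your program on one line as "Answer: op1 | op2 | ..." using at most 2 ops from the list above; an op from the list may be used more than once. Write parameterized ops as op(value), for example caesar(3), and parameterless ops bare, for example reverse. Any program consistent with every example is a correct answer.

caesar(10) | take(3)

Check, running the answer program on each example:
  "pnitukpubupt" -> "zxsdeuzelezd" -> "zxs"
  "yvwjjizrwjnz" -> "ifgttsjbgtxj" -> "ifg"
  "lmlwil" -> "vwvgsv" -> "vwv"
  "aninybg" -> "kxsxilq" -> "kxs"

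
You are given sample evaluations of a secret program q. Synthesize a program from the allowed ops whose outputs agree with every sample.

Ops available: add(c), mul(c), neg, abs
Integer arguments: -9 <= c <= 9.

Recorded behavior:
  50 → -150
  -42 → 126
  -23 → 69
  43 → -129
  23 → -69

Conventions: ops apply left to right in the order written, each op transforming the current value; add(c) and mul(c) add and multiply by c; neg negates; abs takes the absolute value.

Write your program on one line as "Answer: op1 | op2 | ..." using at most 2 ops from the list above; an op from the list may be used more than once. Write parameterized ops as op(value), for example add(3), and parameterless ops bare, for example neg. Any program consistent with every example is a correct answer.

mul(3) | neg

Check, running the answer program on each example:
  50 -> 150 -> -150
  -42 -> -126 -> 126
  -23 -> -69 -> 69
  43 -> 129 -> -129
  23 -> 69 -> -69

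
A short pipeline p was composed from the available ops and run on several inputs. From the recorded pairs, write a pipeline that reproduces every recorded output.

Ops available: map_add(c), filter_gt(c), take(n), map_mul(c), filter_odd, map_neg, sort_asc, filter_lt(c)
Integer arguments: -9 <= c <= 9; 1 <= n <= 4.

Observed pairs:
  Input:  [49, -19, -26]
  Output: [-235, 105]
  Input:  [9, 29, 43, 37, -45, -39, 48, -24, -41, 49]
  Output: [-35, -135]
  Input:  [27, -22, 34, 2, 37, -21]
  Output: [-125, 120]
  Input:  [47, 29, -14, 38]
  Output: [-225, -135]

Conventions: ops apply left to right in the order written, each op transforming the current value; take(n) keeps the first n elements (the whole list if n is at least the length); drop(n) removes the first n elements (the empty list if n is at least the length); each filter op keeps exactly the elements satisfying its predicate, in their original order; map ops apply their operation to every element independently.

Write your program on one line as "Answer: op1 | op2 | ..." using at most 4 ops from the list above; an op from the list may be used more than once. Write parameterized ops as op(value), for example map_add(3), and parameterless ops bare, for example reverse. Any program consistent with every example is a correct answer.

take(2) | map_add(-2) | map_neg | map_mul(5)

Check, running the answer program on each example:
  [49, -19, -26] -> [49, -19] -> [47, -21] -> [-47, 21] -> [-235, 105]
  [9, 29, 43, 37, -45, -39, 48, -24, -41, 49] -> [9, 29] -> [7, 27] -> [-7, -27] -> [-35, -135]
  [27, -22, 34, 2, 37, -21] -> [27, -22] -> [25, -24] -> [-25, 24] -> [-125, 120]
  [47, 29, -14, 38] -> [47, 29] -> [45, 27] -> [-45, -27] -> [-225, -135]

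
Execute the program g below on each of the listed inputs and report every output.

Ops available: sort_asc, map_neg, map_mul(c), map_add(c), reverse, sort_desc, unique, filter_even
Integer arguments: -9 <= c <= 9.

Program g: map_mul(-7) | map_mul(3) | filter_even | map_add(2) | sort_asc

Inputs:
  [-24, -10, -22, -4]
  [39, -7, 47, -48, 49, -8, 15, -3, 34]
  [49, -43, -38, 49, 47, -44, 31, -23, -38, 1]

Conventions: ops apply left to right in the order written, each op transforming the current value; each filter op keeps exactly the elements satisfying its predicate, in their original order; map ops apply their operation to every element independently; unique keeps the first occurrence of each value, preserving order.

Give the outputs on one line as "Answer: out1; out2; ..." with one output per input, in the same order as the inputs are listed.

Execution, op by op:
  [-24, -10, -22, -4] -> [168, 70, 154, 28] -> [504, 210, 462, 84] -> [504, 210, 462, 84] -> [506, 212, 464, 86] -> [86, 212, 464, 506]
  [39, -7, 47, -48, 49, -8, 15, -3, 34] -> [-273, 49, -329, 336, -343, 56, -105, 21, -238] -> [-819, 147, -987, 1008, -1029, 168, -315, 63, -714] -> [1008, 168, -714] -> [1010, 170, -712] -> [-712, 170, 1010]
  [49, -43, -38, 49, 47, -44, 31, -23, -38, 1] -> [-343, 301, 266, -343, -329, 308, -217, 161, 266, -7] -> [-1029, 903, 798, -1029, -987, 924, -651, 483, 798, -21] -> [798, 924, 798] -> [800, 926, 800] -> [800, 800, 926]

[86, 212, 464, 506]; [-712, 170, 1010]; [800, 800, 926]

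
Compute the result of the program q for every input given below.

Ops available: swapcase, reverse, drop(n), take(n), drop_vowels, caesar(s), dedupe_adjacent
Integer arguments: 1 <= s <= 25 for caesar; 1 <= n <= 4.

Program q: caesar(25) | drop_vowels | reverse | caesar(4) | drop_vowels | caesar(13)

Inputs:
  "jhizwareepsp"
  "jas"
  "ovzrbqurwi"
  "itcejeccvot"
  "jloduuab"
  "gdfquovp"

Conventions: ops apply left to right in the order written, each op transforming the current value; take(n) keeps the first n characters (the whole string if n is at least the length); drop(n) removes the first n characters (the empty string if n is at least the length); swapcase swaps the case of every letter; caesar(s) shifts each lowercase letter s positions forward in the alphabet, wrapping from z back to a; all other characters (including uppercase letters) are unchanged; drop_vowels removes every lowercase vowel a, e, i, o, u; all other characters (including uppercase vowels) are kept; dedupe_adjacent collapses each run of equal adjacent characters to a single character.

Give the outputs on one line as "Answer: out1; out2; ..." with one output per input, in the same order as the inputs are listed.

Execution, op by op:
  "jhizwareepsp" -> "ighyvzqddoro" -> "ghyvzqddr" -> "rddqzvyhg" -> "vhhudzclk" -> "vhhdzclk" -> "iuuqmpyx"
  "jas" -> "izr" -> "zr" -> "rz" -> "vd" -> "vd" -> "iq"
  "ovzrbqurwi" -> "nuyqaptqvh" -> "nyqptqvh" -> "hvqtpqyn" -> "lzuxtucr" -> "lzxtcr" -> "ymkgpe"
  "itcejeccvot" -> "hsbdidbbuns" -> "hsbddbbns" -> "snbbddbsh" -> "wrffhhfwl" -> "wrffhhfwl" -> "jessuusjy"
  "jloduuab" -> "ikncttza" -> "kncttz" -> "zttcnk" -> "dxxgro" -> "dxxgr" -> "qkkte"
  "gdfquovp" -> "fceptnuo" -> "fcptn" -> "ntpcf" -> "rxtgj" -> "rxtgj" -> "ekgtw"

"iuuqmpyx"; "iq"; "ymkgpe"; "jessuusjy"; "qkkte"; "ekgtw"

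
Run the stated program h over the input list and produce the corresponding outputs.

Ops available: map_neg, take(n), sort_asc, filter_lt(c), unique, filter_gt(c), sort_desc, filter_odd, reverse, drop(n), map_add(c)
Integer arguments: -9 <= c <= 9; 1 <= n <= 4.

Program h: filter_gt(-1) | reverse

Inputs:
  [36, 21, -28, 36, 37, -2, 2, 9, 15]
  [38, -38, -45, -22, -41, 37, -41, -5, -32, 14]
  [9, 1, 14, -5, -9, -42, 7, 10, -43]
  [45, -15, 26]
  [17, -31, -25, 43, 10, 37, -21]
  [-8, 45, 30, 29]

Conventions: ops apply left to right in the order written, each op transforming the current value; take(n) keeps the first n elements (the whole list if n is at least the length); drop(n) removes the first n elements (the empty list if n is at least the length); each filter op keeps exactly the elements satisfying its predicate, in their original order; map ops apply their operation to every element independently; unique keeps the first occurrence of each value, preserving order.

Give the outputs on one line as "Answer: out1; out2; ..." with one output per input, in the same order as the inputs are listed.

[15, 9, 2, 37, 36, 21, 36]; [14, 37, 38]; [10, 7, 14, 1, 9]; [26, 45]; [37, 10, 43, 17]; [29, 30, 45]

Execution, op by op:
  [36, 21, -28, 36, 37, -2, 2, 9, 15] -> [36, 21, 36, 37, 2, 9, 15] -> [15, 9, 2, 37, 36, 21, 36]
  [38, -38, -45, -22, -41, 37, -41, -5, -32, 14] -> [38, 37, 14] -> [14, 37, 38]
  [9, 1, 14, -5, -9, -42, 7, 10, -43] -> [9, 1, 14, 7, 10] -> [10, 7, 14, 1, 9]
  [45, -15, 26] -> [45, 26] -> [26, 45]
  [17, -31, -25, 43, 10, 37, -21] -> [17, 43, 10, 37] -> [37, 10, 43, 17]
  [-8, 45, 30, 29] -> [45, 30, 29] -> [29, 30, 45]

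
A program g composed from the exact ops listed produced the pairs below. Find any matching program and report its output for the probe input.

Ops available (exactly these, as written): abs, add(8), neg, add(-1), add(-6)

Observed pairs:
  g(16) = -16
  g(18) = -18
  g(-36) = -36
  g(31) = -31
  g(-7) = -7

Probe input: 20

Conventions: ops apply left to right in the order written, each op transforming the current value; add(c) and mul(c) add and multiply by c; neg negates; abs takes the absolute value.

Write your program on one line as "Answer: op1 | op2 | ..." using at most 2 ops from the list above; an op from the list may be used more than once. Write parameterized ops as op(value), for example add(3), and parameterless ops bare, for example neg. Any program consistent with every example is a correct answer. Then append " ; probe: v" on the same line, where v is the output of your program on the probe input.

abs | neg ; probe: -20

Check, running the answer program on each example:
  16 -> 16 -> -16
  18 -> 18 -> -18
  -36 -> 36 -> -36
  31 -> 31 -> -31
  -7 -> 7 -> -7
  probe: 20 -> 20 -> -20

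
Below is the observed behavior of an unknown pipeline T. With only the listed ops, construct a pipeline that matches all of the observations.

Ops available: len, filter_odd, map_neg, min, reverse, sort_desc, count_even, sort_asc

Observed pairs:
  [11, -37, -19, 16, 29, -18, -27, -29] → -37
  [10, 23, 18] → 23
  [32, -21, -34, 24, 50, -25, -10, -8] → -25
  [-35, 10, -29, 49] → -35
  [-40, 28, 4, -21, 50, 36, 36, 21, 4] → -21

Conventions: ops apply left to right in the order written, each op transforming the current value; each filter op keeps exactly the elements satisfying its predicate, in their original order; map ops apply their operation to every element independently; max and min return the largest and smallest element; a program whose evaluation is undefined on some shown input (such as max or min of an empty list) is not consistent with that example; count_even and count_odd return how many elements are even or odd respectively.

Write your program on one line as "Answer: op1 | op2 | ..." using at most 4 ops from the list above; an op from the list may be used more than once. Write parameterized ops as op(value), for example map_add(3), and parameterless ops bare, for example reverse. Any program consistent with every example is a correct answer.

filter_odd | reverse | min

Check, running the answer program on each example:
  [11, -37, -19, 16, 29, -18, -27, -29] -> [11, -37, -19, 29, -27, -29] -> [-29, -27, 29, -19, -37, 11] -> -37
  [10, 23, 18] -> [23] -> [23] -> 23
  [32, -21, -34, 24, 50, -25, -10, -8] -> [-21, -25] -> [-25, -21] -> -25
  [-35, 10, -29, 49] -> [-35, -29, 49] -> [49, -29, -35] -> -35
  [-40, 28, 4, -21, 50, 36, 36, 21, 4] -> [-21, 21] -> [21, -21] -> -21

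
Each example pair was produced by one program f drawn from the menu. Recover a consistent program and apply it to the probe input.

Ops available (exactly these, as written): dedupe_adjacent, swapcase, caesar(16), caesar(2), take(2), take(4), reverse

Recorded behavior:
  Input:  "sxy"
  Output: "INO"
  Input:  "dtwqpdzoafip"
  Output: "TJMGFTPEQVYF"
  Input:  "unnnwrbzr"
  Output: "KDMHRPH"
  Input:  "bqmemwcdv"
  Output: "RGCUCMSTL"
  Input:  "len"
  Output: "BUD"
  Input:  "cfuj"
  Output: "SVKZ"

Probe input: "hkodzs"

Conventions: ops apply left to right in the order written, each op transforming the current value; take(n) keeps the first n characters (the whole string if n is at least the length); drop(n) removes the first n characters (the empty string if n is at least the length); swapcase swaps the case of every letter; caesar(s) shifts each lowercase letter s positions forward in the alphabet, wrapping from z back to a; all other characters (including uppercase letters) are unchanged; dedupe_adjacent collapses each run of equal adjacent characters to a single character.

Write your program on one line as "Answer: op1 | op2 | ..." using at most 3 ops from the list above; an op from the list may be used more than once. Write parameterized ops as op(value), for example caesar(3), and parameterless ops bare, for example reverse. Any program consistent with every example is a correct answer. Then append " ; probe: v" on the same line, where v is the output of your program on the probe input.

caesar(16) | swapcase | dedupe_adjacent ; probe: "XAETPI"

Check, running the answer program on each example:
  "sxy" -> "ino" -> "INO" -> "INO"
  "dtwqpdzoafip" -> "tjmgftpeqvyf" -> "TJMGFTPEQVYF" -> "TJMGFTPEQVYF"
  "unnnwrbzr" -> "kdddmhrph" -> "KDDDMHRPH" -> "KDMHRPH"
  "bqmemwcdv" -> "rgcucmstl" -> "RGCUCMSTL" -> "RGCUCMSTL"
  "len" -> "bud" -> "BUD" -> "BUD"
  "cfuj" -> "svkz" -> "SVKZ" -> "SVKZ"
  probe: "hkodzs" -> "xaetpi" -> "XAETPI" -> "XAETPI"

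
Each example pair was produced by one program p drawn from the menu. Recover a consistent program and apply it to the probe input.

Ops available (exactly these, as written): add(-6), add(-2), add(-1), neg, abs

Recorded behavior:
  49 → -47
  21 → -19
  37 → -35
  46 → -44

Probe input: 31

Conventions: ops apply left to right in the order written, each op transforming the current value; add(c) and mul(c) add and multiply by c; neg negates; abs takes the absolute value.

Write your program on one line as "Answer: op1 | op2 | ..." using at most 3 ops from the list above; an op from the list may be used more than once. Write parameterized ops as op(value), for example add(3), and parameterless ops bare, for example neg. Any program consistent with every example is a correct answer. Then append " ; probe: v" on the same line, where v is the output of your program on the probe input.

add(-2) | neg ; probe: -29

Check, running the answer program on each example:
  49 -> 47 -> -47
  21 -> 19 -> -19
  37 -> 35 -> -35
  46 -> 44 -> -44
  probe: 31 -> 29 -> -29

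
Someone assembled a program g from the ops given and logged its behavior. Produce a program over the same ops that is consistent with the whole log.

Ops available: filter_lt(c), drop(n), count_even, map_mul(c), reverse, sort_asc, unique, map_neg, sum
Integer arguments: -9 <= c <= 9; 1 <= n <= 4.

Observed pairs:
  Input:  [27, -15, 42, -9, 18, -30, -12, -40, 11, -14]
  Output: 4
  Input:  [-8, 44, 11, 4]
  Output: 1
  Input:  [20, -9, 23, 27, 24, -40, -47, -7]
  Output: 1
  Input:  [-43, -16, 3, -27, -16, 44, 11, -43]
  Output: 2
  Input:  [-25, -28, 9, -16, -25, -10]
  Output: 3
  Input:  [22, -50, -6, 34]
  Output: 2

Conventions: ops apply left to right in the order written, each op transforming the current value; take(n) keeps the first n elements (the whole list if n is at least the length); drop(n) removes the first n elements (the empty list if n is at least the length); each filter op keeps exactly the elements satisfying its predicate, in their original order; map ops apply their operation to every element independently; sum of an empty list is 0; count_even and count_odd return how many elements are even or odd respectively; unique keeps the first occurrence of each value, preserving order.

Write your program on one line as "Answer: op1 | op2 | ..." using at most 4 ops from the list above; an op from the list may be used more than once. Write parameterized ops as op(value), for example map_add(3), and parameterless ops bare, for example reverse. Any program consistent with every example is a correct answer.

reverse | filter_lt(-4) | count_even

Check, running the answer program on each example:
  [27, -15, 42, -9, 18, -30, -12, -40, 11, -14] -> [-14, 11, -40, -12, -30, 18, -9, 42, -15, 27] -> [-14, -40, -12, -30, -9, -15] -> 4
  [-8, 44, 11, 4] -> [4, 11, 44, -8] -> [-8] -> 1
  [20, -9, 23, 27, 24, -40, -47, -7] -> [-7, -47, -40, 24, 27, 23, -9, 20] -> [-7, -47, -40, -9] -> 1
  [-43, -16, 3, -27, -16, 44, 11, -43] -> [-43, 11, 44, -16, -27, 3, -16, -43] -> [-43, -16, -27, -16, -43] -> 2
  [-25, -28, 9, -16, -25, -10] -> [-10, -25, -16, 9, -28, -25] -> [-10, -25, -16, -28, -25] -> 3
  [22, -50, -6, 34] -> [34, -6, -50, 22] -> [-6, -50] -> 2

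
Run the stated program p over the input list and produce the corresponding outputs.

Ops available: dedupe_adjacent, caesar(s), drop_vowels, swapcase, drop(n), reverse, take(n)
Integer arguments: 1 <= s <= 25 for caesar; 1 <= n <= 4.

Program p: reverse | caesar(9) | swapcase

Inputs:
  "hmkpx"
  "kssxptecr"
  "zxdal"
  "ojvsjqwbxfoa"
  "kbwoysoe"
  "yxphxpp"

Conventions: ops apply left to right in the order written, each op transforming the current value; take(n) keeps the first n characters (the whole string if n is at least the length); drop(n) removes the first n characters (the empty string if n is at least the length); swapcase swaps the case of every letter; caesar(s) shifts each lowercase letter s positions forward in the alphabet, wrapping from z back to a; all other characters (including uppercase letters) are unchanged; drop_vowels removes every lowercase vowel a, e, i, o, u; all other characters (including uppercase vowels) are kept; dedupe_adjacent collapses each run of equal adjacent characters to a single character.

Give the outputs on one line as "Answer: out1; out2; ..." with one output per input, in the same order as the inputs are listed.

Execution, op by op:
  "hmkpx" -> "xpkmh" -> "gytvq" -> "GYTVQ"
  "kssxptecr" -> "rcetpxssk" -> "alncygbbt" -> "ALNCYGBBT"
  "zxdal" -> "ladxz" -> "ujmgi" -> "UJMGI"
  "ojvsjqwbxfoa" -> "aofxbwqjsvjo" -> "jxogkfzsbesx" -> "JXOGKFZSBESX"
  "kbwoysoe" -> "eosyowbk" -> "nxbhxfkt" -> "NXBHXFKT"
  "yxphxpp" -> "ppxhpxy" -> "yygqygh" -> "YYGQYGH"

"GYTVQ"; "ALNCYGBBT"; "UJMGI"; "JXOGKFZSBESX"; "NXBHXFKT"; "YYGQYGH"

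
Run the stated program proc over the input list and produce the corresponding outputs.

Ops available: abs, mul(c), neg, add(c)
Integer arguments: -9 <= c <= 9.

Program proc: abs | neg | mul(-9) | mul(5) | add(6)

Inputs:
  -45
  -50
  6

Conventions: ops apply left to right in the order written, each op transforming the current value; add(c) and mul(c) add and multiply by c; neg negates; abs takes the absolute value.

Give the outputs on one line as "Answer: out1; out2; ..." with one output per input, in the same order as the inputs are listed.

Execution, op by op:
  -45 -> 45 -> -45 -> 405 -> 2025 -> 2031
  -50 -> 50 -> -50 -> 450 -> 2250 -> 2256
  6 -> 6 -> -6 -> 54 -> 270 -> 276

2031; 2256; 276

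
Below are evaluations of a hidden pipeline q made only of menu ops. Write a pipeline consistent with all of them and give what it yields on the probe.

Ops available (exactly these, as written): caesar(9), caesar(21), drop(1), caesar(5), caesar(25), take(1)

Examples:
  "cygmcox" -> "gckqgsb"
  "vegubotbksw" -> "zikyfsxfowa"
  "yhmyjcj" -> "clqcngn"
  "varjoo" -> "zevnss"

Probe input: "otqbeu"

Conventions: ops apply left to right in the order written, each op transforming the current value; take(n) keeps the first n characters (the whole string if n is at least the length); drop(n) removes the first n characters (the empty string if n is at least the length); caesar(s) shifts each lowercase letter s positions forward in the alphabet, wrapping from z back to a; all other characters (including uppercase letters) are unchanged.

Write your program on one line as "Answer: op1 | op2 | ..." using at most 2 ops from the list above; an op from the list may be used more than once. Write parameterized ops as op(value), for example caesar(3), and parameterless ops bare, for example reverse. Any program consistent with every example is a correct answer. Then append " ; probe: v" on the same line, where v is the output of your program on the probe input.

caesar(5) | caesar(25) ; probe: "sxufiy"

Check, running the answer program on each example:
  "cygmcox" -> "hdlrhtc" -> "gckqgsb"
  "vegubotbksw" -> "ajlzgtygpxb" -> "zikyfsxfowa"
  "yhmyjcj" -> "dmrdoho" -> "clqcngn"
  "varjoo" -> "afwott" -> "zevnss"
  probe: "otqbeu" -> "tyvgjz" -> "sxufiy"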